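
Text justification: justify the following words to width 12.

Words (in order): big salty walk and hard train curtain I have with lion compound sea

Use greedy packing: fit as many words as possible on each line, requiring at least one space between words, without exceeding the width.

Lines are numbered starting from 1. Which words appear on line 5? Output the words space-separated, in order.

Line 1: ['big', 'salty'] (min_width=9, slack=3)
Line 2: ['walk', 'and'] (min_width=8, slack=4)
Line 3: ['hard', 'train'] (min_width=10, slack=2)
Line 4: ['curtain', 'I'] (min_width=9, slack=3)
Line 5: ['have', 'with'] (min_width=9, slack=3)
Line 6: ['lion'] (min_width=4, slack=8)
Line 7: ['compound', 'sea'] (min_width=12, slack=0)

Answer: have with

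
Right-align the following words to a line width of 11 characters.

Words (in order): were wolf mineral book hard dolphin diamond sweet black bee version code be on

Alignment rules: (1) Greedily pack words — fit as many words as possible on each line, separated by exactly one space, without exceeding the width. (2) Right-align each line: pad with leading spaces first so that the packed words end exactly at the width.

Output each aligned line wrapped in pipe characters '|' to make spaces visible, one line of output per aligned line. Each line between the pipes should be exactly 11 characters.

Line 1: ['were', 'wolf'] (min_width=9, slack=2)
Line 2: ['mineral'] (min_width=7, slack=4)
Line 3: ['book', 'hard'] (min_width=9, slack=2)
Line 4: ['dolphin'] (min_width=7, slack=4)
Line 5: ['diamond'] (min_width=7, slack=4)
Line 6: ['sweet', 'black'] (min_width=11, slack=0)
Line 7: ['bee', 'version'] (min_width=11, slack=0)
Line 8: ['code', 'be', 'on'] (min_width=10, slack=1)

Answer: |  were wolf|
|    mineral|
|  book hard|
|    dolphin|
|    diamond|
|sweet black|
|bee version|
| code be on|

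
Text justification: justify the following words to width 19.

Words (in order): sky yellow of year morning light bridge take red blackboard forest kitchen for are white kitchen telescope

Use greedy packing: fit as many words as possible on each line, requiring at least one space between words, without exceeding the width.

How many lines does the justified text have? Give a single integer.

Line 1: ['sky', 'yellow', 'of', 'year'] (min_width=18, slack=1)
Line 2: ['morning', 'light'] (min_width=13, slack=6)
Line 3: ['bridge', 'take', 'red'] (min_width=15, slack=4)
Line 4: ['blackboard', 'forest'] (min_width=17, slack=2)
Line 5: ['kitchen', 'for', 'are'] (min_width=15, slack=4)
Line 6: ['white', 'kitchen'] (min_width=13, slack=6)
Line 7: ['telescope'] (min_width=9, slack=10)
Total lines: 7

Answer: 7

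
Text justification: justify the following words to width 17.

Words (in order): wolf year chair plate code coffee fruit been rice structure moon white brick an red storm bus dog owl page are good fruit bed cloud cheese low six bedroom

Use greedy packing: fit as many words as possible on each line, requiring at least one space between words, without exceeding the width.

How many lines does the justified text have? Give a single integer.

Answer: 10

Derivation:
Line 1: ['wolf', 'year', 'chair'] (min_width=15, slack=2)
Line 2: ['plate', 'code', 'coffee'] (min_width=17, slack=0)
Line 3: ['fruit', 'been', 'rice'] (min_width=15, slack=2)
Line 4: ['structure', 'moon'] (min_width=14, slack=3)
Line 5: ['white', 'brick', 'an'] (min_width=14, slack=3)
Line 6: ['red', 'storm', 'bus', 'dog'] (min_width=17, slack=0)
Line 7: ['owl', 'page', 'are', 'good'] (min_width=17, slack=0)
Line 8: ['fruit', 'bed', 'cloud'] (min_width=15, slack=2)
Line 9: ['cheese', 'low', 'six'] (min_width=14, slack=3)
Line 10: ['bedroom'] (min_width=7, slack=10)
Total lines: 10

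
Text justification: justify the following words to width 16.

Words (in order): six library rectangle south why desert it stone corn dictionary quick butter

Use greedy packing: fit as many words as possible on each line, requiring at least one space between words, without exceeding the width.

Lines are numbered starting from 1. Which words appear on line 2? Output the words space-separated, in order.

Answer: rectangle south

Derivation:
Line 1: ['six', 'library'] (min_width=11, slack=5)
Line 2: ['rectangle', 'south'] (min_width=15, slack=1)
Line 3: ['why', 'desert', 'it'] (min_width=13, slack=3)
Line 4: ['stone', 'corn'] (min_width=10, slack=6)
Line 5: ['dictionary', 'quick'] (min_width=16, slack=0)
Line 6: ['butter'] (min_width=6, slack=10)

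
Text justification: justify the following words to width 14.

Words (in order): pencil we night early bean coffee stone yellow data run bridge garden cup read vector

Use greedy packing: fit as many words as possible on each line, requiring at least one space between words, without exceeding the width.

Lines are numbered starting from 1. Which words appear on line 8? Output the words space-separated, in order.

Line 1: ['pencil', 'we'] (min_width=9, slack=5)
Line 2: ['night', 'early'] (min_width=11, slack=3)
Line 3: ['bean', 'coffee'] (min_width=11, slack=3)
Line 4: ['stone', 'yellow'] (min_width=12, slack=2)
Line 5: ['data', 'run'] (min_width=8, slack=6)
Line 6: ['bridge', 'garden'] (min_width=13, slack=1)
Line 7: ['cup', 'read'] (min_width=8, slack=6)
Line 8: ['vector'] (min_width=6, slack=8)

Answer: vector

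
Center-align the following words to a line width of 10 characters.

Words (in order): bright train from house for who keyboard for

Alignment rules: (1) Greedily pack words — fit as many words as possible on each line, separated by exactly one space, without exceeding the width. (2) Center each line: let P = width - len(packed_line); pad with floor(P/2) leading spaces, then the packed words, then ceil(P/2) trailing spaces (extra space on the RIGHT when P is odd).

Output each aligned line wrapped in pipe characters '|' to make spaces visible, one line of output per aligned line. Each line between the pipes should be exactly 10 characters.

Answer: |  bright  |
|train from|
|house for |
|   who    |
| keyboard |
|   for    |

Derivation:
Line 1: ['bright'] (min_width=6, slack=4)
Line 2: ['train', 'from'] (min_width=10, slack=0)
Line 3: ['house', 'for'] (min_width=9, slack=1)
Line 4: ['who'] (min_width=3, slack=7)
Line 5: ['keyboard'] (min_width=8, slack=2)
Line 6: ['for'] (min_width=3, slack=7)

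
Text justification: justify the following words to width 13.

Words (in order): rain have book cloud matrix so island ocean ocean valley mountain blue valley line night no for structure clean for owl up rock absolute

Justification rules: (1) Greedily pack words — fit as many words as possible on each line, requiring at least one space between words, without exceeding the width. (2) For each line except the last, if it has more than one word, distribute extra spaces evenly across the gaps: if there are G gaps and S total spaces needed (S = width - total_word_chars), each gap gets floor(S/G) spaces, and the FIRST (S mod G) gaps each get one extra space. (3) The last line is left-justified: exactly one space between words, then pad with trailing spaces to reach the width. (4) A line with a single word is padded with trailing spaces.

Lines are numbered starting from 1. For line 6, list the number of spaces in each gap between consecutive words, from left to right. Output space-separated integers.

Answer: 1

Derivation:
Line 1: ['rain', 'have'] (min_width=9, slack=4)
Line 2: ['book', 'cloud'] (min_width=10, slack=3)
Line 3: ['matrix', 'so'] (min_width=9, slack=4)
Line 4: ['island', 'ocean'] (min_width=12, slack=1)
Line 5: ['ocean', 'valley'] (min_width=12, slack=1)
Line 6: ['mountain', 'blue'] (min_width=13, slack=0)
Line 7: ['valley', 'line'] (min_width=11, slack=2)
Line 8: ['night', 'no', 'for'] (min_width=12, slack=1)
Line 9: ['structure'] (min_width=9, slack=4)
Line 10: ['clean', 'for', 'owl'] (min_width=13, slack=0)
Line 11: ['up', 'rock'] (min_width=7, slack=6)
Line 12: ['absolute'] (min_width=8, slack=5)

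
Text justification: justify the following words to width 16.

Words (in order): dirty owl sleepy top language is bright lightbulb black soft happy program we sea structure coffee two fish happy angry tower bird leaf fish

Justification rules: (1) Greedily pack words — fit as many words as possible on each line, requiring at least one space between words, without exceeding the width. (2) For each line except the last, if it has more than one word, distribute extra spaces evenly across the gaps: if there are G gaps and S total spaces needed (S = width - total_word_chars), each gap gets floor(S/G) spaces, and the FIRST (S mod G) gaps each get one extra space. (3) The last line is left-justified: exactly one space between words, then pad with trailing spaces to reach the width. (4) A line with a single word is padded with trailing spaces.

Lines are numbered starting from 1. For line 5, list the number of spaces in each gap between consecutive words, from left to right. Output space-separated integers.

Line 1: ['dirty', 'owl', 'sleepy'] (min_width=16, slack=0)
Line 2: ['top', 'language', 'is'] (min_width=15, slack=1)
Line 3: ['bright', 'lightbulb'] (min_width=16, slack=0)
Line 4: ['black', 'soft', 'happy'] (min_width=16, slack=0)
Line 5: ['program', 'we', 'sea'] (min_width=14, slack=2)
Line 6: ['structure', 'coffee'] (min_width=16, slack=0)
Line 7: ['two', 'fish', 'happy'] (min_width=14, slack=2)
Line 8: ['angry', 'tower', 'bird'] (min_width=16, slack=0)
Line 9: ['leaf', 'fish'] (min_width=9, slack=7)

Answer: 2 2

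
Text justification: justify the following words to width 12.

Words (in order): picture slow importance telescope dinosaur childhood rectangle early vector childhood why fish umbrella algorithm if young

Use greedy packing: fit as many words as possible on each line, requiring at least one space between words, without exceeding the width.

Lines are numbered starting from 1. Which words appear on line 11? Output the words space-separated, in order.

Answer: algorithm if

Derivation:
Line 1: ['picture', 'slow'] (min_width=12, slack=0)
Line 2: ['importance'] (min_width=10, slack=2)
Line 3: ['telescope'] (min_width=9, slack=3)
Line 4: ['dinosaur'] (min_width=8, slack=4)
Line 5: ['childhood'] (min_width=9, slack=3)
Line 6: ['rectangle'] (min_width=9, slack=3)
Line 7: ['early', 'vector'] (min_width=12, slack=0)
Line 8: ['childhood'] (min_width=9, slack=3)
Line 9: ['why', 'fish'] (min_width=8, slack=4)
Line 10: ['umbrella'] (min_width=8, slack=4)
Line 11: ['algorithm', 'if'] (min_width=12, slack=0)
Line 12: ['young'] (min_width=5, slack=7)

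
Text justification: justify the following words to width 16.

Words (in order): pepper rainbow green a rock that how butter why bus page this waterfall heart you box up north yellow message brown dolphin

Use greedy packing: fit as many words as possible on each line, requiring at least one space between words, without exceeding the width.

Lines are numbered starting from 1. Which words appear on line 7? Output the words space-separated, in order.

Answer: north yellow

Derivation:
Line 1: ['pepper', 'rainbow'] (min_width=14, slack=2)
Line 2: ['green', 'a', 'rock'] (min_width=12, slack=4)
Line 3: ['that', 'how', 'butter'] (min_width=15, slack=1)
Line 4: ['why', 'bus', 'page'] (min_width=12, slack=4)
Line 5: ['this', 'waterfall'] (min_width=14, slack=2)
Line 6: ['heart', 'you', 'box', 'up'] (min_width=16, slack=0)
Line 7: ['north', 'yellow'] (min_width=12, slack=4)
Line 8: ['message', 'brown'] (min_width=13, slack=3)
Line 9: ['dolphin'] (min_width=7, slack=9)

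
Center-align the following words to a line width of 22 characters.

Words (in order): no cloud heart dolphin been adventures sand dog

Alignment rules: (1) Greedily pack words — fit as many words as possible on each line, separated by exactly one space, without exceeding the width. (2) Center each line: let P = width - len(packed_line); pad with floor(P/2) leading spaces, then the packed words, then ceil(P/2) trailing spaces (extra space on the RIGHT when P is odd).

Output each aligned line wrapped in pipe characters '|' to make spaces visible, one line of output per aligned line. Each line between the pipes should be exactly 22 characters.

Answer: |no cloud heart dolphin|
| been adventures sand |
|         dog          |

Derivation:
Line 1: ['no', 'cloud', 'heart', 'dolphin'] (min_width=22, slack=0)
Line 2: ['been', 'adventures', 'sand'] (min_width=20, slack=2)
Line 3: ['dog'] (min_width=3, slack=19)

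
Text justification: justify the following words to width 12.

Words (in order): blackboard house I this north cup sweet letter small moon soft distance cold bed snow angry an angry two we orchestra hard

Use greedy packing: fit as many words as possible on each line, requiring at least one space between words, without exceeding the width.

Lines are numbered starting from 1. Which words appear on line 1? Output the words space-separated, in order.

Line 1: ['blackboard'] (min_width=10, slack=2)
Line 2: ['house', 'I', 'this'] (min_width=12, slack=0)
Line 3: ['north', 'cup'] (min_width=9, slack=3)
Line 4: ['sweet', 'letter'] (min_width=12, slack=0)
Line 5: ['small', 'moon'] (min_width=10, slack=2)
Line 6: ['soft'] (min_width=4, slack=8)
Line 7: ['distance'] (min_width=8, slack=4)
Line 8: ['cold', 'bed'] (min_width=8, slack=4)
Line 9: ['snow', 'angry'] (min_width=10, slack=2)
Line 10: ['an', 'angry', 'two'] (min_width=12, slack=0)
Line 11: ['we', 'orchestra'] (min_width=12, slack=0)
Line 12: ['hard'] (min_width=4, slack=8)

Answer: blackboard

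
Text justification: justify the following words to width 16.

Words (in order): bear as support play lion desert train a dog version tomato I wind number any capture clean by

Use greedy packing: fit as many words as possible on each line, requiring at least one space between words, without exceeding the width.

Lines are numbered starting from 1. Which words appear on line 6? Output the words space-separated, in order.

Line 1: ['bear', 'as', 'support'] (min_width=15, slack=1)
Line 2: ['play', 'lion', 'desert'] (min_width=16, slack=0)
Line 3: ['train', 'a', 'dog'] (min_width=11, slack=5)
Line 4: ['version', 'tomato', 'I'] (min_width=16, slack=0)
Line 5: ['wind', 'number', 'any'] (min_width=15, slack=1)
Line 6: ['capture', 'clean', 'by'] (min_width=16, slack=0)

Answer: capture clean by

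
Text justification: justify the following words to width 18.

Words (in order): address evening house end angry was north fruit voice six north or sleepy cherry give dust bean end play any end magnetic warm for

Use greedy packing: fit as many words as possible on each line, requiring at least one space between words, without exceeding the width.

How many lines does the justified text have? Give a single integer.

Line 1: ['address', 'evening'] (min_width=15, slack=3)
Line 2: ['house', 'end', 'angry'] (min_width=15, slack=3)
Line 3: ['was', 'north', 'fruit'] (min_width=15, slack=3)
Line 4: ['voice', 'six', 'north', 'or'] (min_width=18, slack=0)
Line 5: ['sleepy', 'cherry', 'give'] (min_width=18, slack=0)
Line 6: ['dust', 'bean', 'end', 'play'] (min_width=18, slack=0)
Line 7: ['any', 'end', 'magnetic'] (min_width=16, slack=2)
Line 8: ['warm', 'for'] (min_width=8, slack=10)
Total lines: 8

Answer: 8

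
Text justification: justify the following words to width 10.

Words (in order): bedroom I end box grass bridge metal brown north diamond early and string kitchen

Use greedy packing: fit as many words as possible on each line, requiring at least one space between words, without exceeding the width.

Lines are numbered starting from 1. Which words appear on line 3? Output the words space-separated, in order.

Answer: grass

Derivation:
Line 1: ['bedroom', 'I'] (min_width=9, slack=1)
Line 2: ['end', 'box'] (min_width=7, slack=3)
Line 3: ['grass'] (min_width=5, slack=5)
Line 4: ['bridge'] (min_width=6, slack=4)
Line 5: ['metal'] (min_width=5, slack=5)
Line 6: ['brown'] (min_width=5, slack=5)
Line 7: ['north'] (min_width=5, slack=5)
Line 8: ['diamond'] (min_width=7, slack=3)
Line 9: ['early', 'and'] (min_width=9, slack=1)
Line 10: ['string'] (min_width=6, slack=4)
Line 11: ['kitchen'] (min_width=7, slack=3)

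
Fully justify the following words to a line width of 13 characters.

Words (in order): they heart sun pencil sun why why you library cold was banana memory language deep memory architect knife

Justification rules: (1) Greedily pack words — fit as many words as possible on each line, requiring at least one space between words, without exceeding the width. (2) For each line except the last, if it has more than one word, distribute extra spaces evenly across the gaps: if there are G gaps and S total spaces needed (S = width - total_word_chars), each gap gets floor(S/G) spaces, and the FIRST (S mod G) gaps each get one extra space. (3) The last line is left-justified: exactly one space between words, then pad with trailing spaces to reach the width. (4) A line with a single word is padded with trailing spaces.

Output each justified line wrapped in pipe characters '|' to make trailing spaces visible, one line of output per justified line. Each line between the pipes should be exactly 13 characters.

Line 1: ['they', 'heart'] (min_width=10, slack=3)
Line 2: ['sun', 'pencil'] (min_width=10, slack=3)
Line 3: ['sun', 'why', 'why'] (min_width=11, slack=2)
Line 4: ['you', 'library'] (min_width=11, slack=2)
Line 5: ['cold', 'was'] (min_width=8, slack=5)
Line 6: ['banana', 'memory'] (min_width=13, slack=0)
Line 7: ['language', 'deep'] (min_width=13, slack=0)
Line 8: ['memory'] (min_width=6, slack=7)
Line 9: ['architect'] (min_width=9, slack=4)
Line 10: ['knife'] (min_width=5, slack=8)

Answer: |they    heart|
|sun    pencil|
|sun  why  why|
|you   library|
|cold      was|
|banana memory|
|language deep|
|memory       |
|architect    |
|knife        |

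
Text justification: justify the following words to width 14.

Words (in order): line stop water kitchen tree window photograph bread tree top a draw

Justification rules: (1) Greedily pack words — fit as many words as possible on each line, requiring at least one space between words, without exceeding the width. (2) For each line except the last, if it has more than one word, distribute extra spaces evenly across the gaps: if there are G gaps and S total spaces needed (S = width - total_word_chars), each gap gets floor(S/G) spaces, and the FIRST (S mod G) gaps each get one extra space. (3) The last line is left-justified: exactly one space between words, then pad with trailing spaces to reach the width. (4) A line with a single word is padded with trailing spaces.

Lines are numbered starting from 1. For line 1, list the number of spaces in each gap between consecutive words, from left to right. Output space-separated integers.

Line 1: ['line', 'stop'] (min_width=9, slack=5)
Line 2: ['water', 'kitchen'] (min_width=13, slack=1)
Line 3: ['tree', 'window'] (min_width=11, slack=3)
Line 4: ['photograph'] (min_width=10, slack=4)
Line 5: ['bread', 'tree', 'top'] (min_width=14, slack=0)
Line 6: ['a', 'draw'] (min_width=6, slack=8)

Answer: 6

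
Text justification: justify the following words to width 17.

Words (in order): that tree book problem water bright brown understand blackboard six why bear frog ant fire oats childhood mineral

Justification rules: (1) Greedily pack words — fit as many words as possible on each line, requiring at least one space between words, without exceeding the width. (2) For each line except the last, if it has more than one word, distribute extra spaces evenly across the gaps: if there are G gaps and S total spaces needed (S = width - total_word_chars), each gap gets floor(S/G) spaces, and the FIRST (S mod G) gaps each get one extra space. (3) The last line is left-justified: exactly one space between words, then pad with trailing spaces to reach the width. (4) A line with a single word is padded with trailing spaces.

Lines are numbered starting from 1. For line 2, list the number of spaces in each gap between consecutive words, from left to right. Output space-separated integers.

Line 1: ['that', 'tree', 'book'] (min_width=14, slack=3)
Line 2: ['problem', 'water'] (min_width=13, slack=4)
Line 3: ['bright', 'brown'] (min_width=12, slack=5)
Line 4: ['understand'] (min_width=10, slack=7)
Line 5: ['blackboard', 'six'] (min_width=14, slack=3)
Line 6: ['why', 'bear', 'frog', 'ant'] (min_width=17, slack=0)
Line 7: ['fire', 'oats'] (min_width=9, slack=8)
Line 8: ['childhood', 'mineral'] (min_width=17, slack=0)

Answer: 5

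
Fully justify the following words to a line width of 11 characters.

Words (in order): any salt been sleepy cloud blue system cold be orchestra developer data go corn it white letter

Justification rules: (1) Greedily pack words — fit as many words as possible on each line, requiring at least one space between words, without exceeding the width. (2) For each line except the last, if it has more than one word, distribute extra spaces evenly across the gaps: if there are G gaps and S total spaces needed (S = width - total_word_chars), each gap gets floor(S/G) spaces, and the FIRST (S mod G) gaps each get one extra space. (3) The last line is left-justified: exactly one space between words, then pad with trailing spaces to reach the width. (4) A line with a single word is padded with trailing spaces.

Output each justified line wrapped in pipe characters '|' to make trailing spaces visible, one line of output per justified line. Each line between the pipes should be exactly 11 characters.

Answer: |any    salt|
|been sleepy|
|cloud  blue|
|system cold|
|be         |
|orchestra  |
|developer  |
|data     go|
|corn     it|
|white      |
|letter     |

Derivation:
Line 1: ['any', 'salt'] (min_width=8, slack=3)
Line 2: ['been', 'sleepy'] (min_width=11, slack=0)
Line 3: ['cloud', 'blue'] (min_width=10, slack=1)
Line 4: ['system', 'cold'] (min_width=11, slack=0)
Line 5: ['be'] (min_width=2, slack=9)
Line 6: ['orchestra'] (min_width=9, slack=2)
Line 7: ['developer'] (min_width=9, slack=2)
Line 8: ['data', 'go'] (min_width=7, slack=4)
Line 9: ['corn', 'it'] (min_width=7, slack=4)
Line 10: ['white'] (min_width=5, slack=6)
Line 11: ['letter'] (min_width=6, slack=5)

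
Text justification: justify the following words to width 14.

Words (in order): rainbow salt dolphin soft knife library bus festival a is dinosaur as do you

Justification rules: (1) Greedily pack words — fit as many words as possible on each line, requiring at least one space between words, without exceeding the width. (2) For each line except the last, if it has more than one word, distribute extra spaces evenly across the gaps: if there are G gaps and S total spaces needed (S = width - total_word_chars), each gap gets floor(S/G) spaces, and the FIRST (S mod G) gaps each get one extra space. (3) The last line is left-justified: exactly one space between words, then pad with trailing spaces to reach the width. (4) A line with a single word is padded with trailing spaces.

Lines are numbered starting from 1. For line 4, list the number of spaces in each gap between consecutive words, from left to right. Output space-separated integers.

Line 1: ['rainbow', 'salt'] (min_width=12, slack=2)
Line 2: ['dolphin', 'soft'] (min_width=12, slack=2)
Line 3: ['knife', 'library'] (min_width=13, slack=1)
Line 4: ['bus', 'festival', 'a'] (min_width=14, slack=0)
Line 5: ['is', 'dinosaur', 'as'] (min_width=14, slack=0)
Line 6: ['do', 'you'] (min_width=6, slack=8)

Answer: 1 1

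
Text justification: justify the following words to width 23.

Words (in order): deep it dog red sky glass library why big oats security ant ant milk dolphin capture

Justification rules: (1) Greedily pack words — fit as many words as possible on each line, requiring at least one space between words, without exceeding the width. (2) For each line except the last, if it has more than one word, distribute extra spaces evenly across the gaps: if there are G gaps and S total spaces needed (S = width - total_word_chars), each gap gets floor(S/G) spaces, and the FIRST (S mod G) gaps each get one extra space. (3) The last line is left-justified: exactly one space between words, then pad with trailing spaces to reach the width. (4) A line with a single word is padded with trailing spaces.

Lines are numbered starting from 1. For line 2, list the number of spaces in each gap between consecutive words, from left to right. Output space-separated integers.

Answer: 2 2 1

Derivation:
Line 1: ['deep', 'it', 'dog', 'red', 'sky'] (min_width=19, slack=4)
Line 2: ['glass', 'library', 'why', 'big'] (min_width=21, slack=2)
Line 3: ['oats', 'security', 'ant', 'ant'] (min_width=21, slack=2)
Line 4: ['milk', 'dolphin', 'capture'] (min_width=20, slack=3)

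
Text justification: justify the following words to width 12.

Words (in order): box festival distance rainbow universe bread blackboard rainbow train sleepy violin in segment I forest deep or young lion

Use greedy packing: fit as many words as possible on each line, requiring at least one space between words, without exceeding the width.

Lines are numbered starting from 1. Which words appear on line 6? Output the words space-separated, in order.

Line 1: ['box', 'festival'] (min_width=12, slack=0)
Line 2: ['distance'] (min_width=8, slack=4)
Line 3: ['rainbow'] (min_width=7, slack=5)
Line 4: ['universe'] (min_width=8, slack=4)
Line 5: ['bread'] (min_width=5, slack=7)
Line 6: ['blackboard'] (min_width=10, slack=2)
Line 7: ['rainbow'] (min_width=7, slack=5)
Line 8: ['train', 'sleepy'] (min_width=12, slack=0)
Line 9: ['violin', 'in'] (min_width=9, slack=3)
Line 10: ['segment', 'I'] (min_width=9, slack=3)
Line 11: ['forest', 'deep'] (min_width=11, slack=1)
Line 12: ['or', 'young'] (min_width=8, slack=4)
Line 13: ['lion'] (min_width=4, slack=8)

Answer: blackboard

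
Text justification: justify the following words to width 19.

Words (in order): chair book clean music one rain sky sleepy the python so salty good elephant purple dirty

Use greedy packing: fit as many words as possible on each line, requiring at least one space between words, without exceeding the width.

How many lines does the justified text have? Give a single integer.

Line 1: ['chair', 'book', 'clean'] (min_width=16, slack=3)
Line 2: ['music', 'one', 'rain', 'sky'] (min_width=18, slack=1)
Line 3: ['sleepy', 'the', 'python'] (min_width=17, slack=2)
Line 4: ['so', 'salty', 'good'] (min_width=13, slack=6)
Line 5: ['elephant', 'purple'] (min_width=15, slack=4)
Line 6: ['dirty'] (min_width=5, slack=14)
Total lines: 6

Answer: 6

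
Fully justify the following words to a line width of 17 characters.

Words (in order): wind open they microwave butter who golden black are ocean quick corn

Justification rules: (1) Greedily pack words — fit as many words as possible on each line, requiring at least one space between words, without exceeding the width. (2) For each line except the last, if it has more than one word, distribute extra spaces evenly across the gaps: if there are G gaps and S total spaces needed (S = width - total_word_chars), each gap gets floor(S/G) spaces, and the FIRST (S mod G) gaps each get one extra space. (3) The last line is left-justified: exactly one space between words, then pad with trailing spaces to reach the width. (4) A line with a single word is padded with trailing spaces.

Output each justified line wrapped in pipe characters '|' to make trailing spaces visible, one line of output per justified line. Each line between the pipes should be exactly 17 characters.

Answer: |wind   open  they|
|microwave  butter|
|who  golden black|
|are  ocean  quick|
|corn             |

Derivation:
Line 1: ['wind', 'open', 'they'] (min_width=14, slack=3)
Line 2: ['microwave', 'butter'] (min_width=16, slack=1)
Line 3: ['who', 'golden', 'black'] (min_width=16, slack=1)
Line 4: ['are', 'ocean', 'quick'] (min_width=15, slack=2)
Line 5: ['corn'] (min_width=4, slack=13)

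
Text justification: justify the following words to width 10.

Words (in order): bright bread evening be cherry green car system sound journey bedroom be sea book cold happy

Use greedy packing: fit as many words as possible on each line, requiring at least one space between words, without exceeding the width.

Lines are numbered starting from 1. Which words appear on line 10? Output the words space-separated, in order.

Answer: sea book

Derivation:
Line 1: ['bright'] (min_width=6, slack=4)
Line 2: ['bread'] (min_width=5, slack=5)
Line 3: ['evening', 'be'] (min_width=10, slack=0)
Line 4: ['cherry'] (min_width=6, slack=4)
Line 5: ['green', 'car'] (min_width=9, slack=1)
Line 6: ['system'] (min_width=6, slack=4)
Line 7: ['sound'] (min_width=5, slack=5)
Line 8: ['journey'] (min_width=7, slack=3)
Line 9: ['bedroom', 'be'] (min_width=10, slack=0)
Line 10: ['sea', 'book'] (min_width=8, slack=2)
Line 11: ['cold', 'happy'] (min_width=10, slack=0)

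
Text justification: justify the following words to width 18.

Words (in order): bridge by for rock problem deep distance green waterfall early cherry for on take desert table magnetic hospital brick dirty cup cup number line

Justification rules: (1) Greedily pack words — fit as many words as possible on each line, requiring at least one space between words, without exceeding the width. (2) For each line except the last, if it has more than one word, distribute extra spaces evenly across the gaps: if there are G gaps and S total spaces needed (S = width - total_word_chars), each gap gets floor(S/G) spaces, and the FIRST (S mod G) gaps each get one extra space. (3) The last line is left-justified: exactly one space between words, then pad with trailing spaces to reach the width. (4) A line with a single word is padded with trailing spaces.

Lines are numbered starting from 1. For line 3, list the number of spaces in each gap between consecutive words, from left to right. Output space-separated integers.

Line 1: ['bridge', 'by', 'for', 'rock'] (min_width=18, slack=0)
Line 2: ['problem', 'deep'] (min_width=12, slack=6)
Line 3: ['distance', 'green'] (min_width=14, slack=4)
Line 4: ['waterfall', 'early'] (min_width=15, slack=3)
Line 5: ['cherry', 'for', 'on', 'take'] (min_width=18, slack=0)
Line 6: ['desert', 'table'] (min_width=12, slack=6)
Line 7: ['magnetic', 'hospital'] (min_width=17, slack=1)
Line 8: ['brick', 'dirty', 'cup'] (min_width=15, slack=3)
Line 9: ['cup', 'number', 'line'] (min_width=15, slack=3)

Answer: 5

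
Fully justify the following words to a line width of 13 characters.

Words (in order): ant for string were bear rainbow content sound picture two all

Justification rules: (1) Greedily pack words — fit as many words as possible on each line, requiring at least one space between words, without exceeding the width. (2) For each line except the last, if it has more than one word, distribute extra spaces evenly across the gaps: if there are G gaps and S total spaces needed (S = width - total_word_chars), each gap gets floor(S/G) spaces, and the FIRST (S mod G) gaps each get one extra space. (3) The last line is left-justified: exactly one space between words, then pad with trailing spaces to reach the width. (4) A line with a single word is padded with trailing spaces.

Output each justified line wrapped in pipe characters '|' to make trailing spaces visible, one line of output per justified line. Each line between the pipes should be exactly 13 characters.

Line 1: ['ant', 'for'] (min_width=7, slack=6)
Line 2: ['string', 'were'] (min_width=11, slack=2)
Line 3: ['bear', 'rainbow'] (min_width=12, slack=1)
Line 4: ['content', 'sound'] (min_width=13, slack=0)
Line 5: ['picture', 'two'] (min_width=11, slack=2)
Line 6: ['all'] (min_width=3, slack=10)

Answer: |ant       for|
|string   were|
|bear  rainbow|
|content sound|
|picture   two|
|all          |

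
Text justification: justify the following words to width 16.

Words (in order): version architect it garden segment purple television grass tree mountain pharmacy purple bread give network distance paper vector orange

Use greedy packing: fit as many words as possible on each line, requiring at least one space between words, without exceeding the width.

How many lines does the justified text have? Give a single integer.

Line 1: ['version'] (min_width=7, slack=9)
Line 2: ['architect', 'it'] (min_width=12, slack=4)
Line 3: ['garden', 'segment'] (min_width=14, slack=2)
Line 4: ['purple'] (min_width=6, slack=10)
Line 5: ['television', 'grass'] (min_width=16, slack=0)
Line 6: ['tree', 'mountain'] (min_width=13, slack=3)
Line 7: ['pharmacy', 'purple'] (min_width=15, slack=1)
Line 8: ['bread', 'give'] (min_width=10, slack=6)
Line 9: ['network', 'distance'] (min_width=16, slack=0)
Line 10: ['paper', 'vector'] (min_width=12, slack=4)
Line 11: ['orange'] (min_width=6, slack=10)
Total lines: 11

Answer: 11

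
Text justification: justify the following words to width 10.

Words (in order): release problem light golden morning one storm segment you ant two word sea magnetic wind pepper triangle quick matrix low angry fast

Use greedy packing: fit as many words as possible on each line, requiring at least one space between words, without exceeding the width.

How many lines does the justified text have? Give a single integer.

Answer: 17

Derivation:
Line 1: ['release'] (min_width=7, slack=3)
Line 2: ['problem'] (min_width=7, slack=3)
Line 3: ['light'] (min_width=5, slack=5)
Line 4: ['golden'] (min_width=6, slack=4)
Line 5: ['morning'] (min_width=7, slack=3)
Line 6: ['one', 'storm'] (min_width=9, slack=1)
Line 7: ['segment'] (min_width=7, slack=3)
Line 8: ['you', 'ant'] (min_width=7, slack=3)
Line 9: ['two', 'word'] (min_width=8, slack=2)
Line 10: ['sea'] (min_width=3, slack=7)
Line 11: ['magnetic'] (min_width=8, slack=2)
Line 12: ['wind'] (min_width=4, slack=6)
Line 13: ['pepper'] (min_width=6, slack=4)
Line 14: ['triangle'] (min_width=8, slack=2)
Line 15: ['quick'] (min_width=5, slack=5)
Line 16: ['matrix', 'low'] (min_width=10, slack=0)
Line 17: ['angry', 'fast'] (min_width=10, slack=0)
Total lines: 17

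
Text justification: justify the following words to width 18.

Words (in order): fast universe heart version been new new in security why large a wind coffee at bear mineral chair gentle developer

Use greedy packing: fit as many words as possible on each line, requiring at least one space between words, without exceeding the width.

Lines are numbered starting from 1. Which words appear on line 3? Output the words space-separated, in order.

Answer: new new in

Derivation:
Line 1: ['fast', 'universe'] (min_width=13, slack=5)
Line 2: ['heart', 'version', 'been'] (min_width=18, slack=0)
Line 3: ['new', 'new', 'in'] (min_width=10, slack=8)
Line 4: ['security', 'why', 'large'] (min_width=18, slack=0)
Line 5: ['a', 'wind', 'coffee', 'at'] (min_width=16, slack=2)
Line 6: ['bear', 'mineral', 'chair'] (min_width=18, slack=0)
Line 7: ['gentle', 'developer'] (min_width=16, slack=2)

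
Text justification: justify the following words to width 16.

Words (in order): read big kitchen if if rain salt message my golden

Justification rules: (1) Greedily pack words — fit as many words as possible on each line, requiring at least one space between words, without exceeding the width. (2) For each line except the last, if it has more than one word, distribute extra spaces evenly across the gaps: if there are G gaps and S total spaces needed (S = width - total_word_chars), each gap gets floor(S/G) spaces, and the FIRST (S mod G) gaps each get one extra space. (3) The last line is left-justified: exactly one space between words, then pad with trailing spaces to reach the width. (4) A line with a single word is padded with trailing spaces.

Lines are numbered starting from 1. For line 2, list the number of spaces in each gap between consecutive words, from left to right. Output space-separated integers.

Line 1: ['read', 'big', 'kitchen'] (min_width=16, slack=0)
Line 2: ['if', 'if', 'rain', 'salt'] (min_width=15, slack=1)
Line 3: ['message', 'my'] (min_width=10, slack=6)
Line 4: ['golden'] (min_width=6, slack=10)

Answer: 2 1 1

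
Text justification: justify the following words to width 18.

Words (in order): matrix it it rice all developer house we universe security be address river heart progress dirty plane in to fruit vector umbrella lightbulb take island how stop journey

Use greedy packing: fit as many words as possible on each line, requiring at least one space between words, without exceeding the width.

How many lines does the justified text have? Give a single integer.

Answer: 11

Derivation:
Line 1: ['matrix', 'it', 'it', 'rice'] (min_width=17, slack=1)
Line 2: ['all', 'developer'] (min_width=13, slack=5)
Line 3: ['house', 'we', 'universe'] (min_width=17, slack=1)
Line 4: ['security', 'be'] (min_width=11, slack=7)
Line 5: ['address', 'river'] (min_width=13, slack=5)
Line 6: ['heart', 'progress'] (min_width=14, slack=4)
Line 7: ['dirty', 'plane', 'in', 'to'] (min_width=17, slack=1)
Line 8: ['fruit', 'vector'] (min_width=12, slack=6)
Line 9: ['umbrella', 'lightbulb'] (min_width=18, slack=0)
Line 10: ['take', 'island', 'how'] (min_width=15, slack=3)
Line 11: ['stop', 'journey'] (min_width=12, slack=6)
Total lines: 11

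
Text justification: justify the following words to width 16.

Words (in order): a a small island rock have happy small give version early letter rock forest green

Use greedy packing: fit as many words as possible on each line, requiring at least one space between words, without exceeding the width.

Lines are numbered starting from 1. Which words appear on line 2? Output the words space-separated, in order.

Answer: rock have happy

Derivation:
Line 1: ['a', 'a', 'small', 'island'] (min_width=16, slack=0)
Line 2: ['rock', 'have', 'happy'] (min_width=15, slack=1)
Line 3: ['small', 'give'] (min_width=10, slack=6)
Line 4: ['version', 'early'] (min_width=13, slack=3)
Line 5: ['letter', 'rock'] (min_width=11, slack=5)
Line 6: ['forest', 'green'] (min_width=12, slack=4)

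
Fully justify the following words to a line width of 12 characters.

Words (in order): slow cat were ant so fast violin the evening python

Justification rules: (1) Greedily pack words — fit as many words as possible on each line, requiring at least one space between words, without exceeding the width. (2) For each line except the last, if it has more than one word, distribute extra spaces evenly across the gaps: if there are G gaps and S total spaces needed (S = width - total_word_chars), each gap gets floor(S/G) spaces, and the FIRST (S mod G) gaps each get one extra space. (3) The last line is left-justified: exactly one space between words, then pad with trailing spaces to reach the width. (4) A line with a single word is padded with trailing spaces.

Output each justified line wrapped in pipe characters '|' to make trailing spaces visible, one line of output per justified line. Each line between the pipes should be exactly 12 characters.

Line 1: ['slow', 'cat'] (min_width=8, slack=4)
Line 2: ['were', 'ant', 'so'] (min_width=11, slack=1)
Line 3: ['fast', 'violin'] (min_width=11, slack=1)
Line 4: ['the', 'evening'] (min_width=11, slack=1)
Line 5: ['python'] (min_width=6, slack=6)

Answer: |slow     cat|
|were  ant so|
|fast  violin|
|the  evening|
|python      |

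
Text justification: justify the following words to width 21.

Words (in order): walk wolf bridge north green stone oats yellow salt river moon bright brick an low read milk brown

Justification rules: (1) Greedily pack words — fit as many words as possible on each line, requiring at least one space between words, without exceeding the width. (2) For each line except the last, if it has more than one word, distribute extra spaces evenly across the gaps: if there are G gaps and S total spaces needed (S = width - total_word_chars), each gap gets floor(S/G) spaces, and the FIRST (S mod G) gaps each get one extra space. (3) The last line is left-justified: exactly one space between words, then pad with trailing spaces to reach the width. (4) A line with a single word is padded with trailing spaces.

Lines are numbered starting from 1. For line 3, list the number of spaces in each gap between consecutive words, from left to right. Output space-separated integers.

Answer: 4 3

Derivation:
Line 1: ['walk', 'wolf', 'bridge'] (min_width=16, slack=5)
Line 2: ['north', 'green', 'stone'] (min_width=17, slack=4)
Line 3: ['oats', 'yellow', 'salt'] (min_width=16, slack=5)
Line 4: ['river', 'moon', 'bright'] (min_width=17, slack=4)
Line 5: ['brick', 'an', 'low', 'read'] (min_width=17, slack=4)
Line 6: ['milk', 'brown'] (min_width=10, slack=11)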